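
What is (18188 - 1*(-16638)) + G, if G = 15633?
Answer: 50459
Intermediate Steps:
(18188 - 1*(-16638)) + G = (18188 - 1*(-16638)) + 15633 = (18188 + 16638) + 15633 = 34826 + 15633 = 50459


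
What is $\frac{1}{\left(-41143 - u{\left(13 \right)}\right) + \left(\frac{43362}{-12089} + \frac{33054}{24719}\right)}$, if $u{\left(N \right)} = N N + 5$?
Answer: $- \frac{27166181}{1122486216329} \approx -2.4202 \cdot 10^{-5}$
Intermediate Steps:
$u{\left(N \right)} = 5 + N^{2}$ ($u{\left(N \right)} = N^{2} + 5 = 5 + N^{2}$)
$\frac{1}{\left(-41143 - u{\left(13 \right)}\right) + \left(\frac{43362}{-12089} + \frac{33054}{24719}\right)} = \frac{1}{\left(-41143 - \left(5 + 13^{2}\right)\right) + \left(\frac{43362}{-12089} + \frac{33054}{24719}\right)} = \frac{1}{\left(-41143 - \left(5 + 169\right)\right) + \left(43362 \left(- \frac{1}{12089}\right) + 33054 \cdot \frac{1}{24719}\right)} = \frac{1}{\left(-41143 - 174\right) + \left(- \frac{3942}{1099} + \frac{33054}{24719}\right)} = \frac{1}{\left(-41143 - 174\right) - \frac{61115952}{27166181}} = \frac{1}{-41317 - \frac{61115952}{27166181}} = \frac{1}{- \frac{1122486216329}{27166181}} = - \frac{27166181}{1122486216329}$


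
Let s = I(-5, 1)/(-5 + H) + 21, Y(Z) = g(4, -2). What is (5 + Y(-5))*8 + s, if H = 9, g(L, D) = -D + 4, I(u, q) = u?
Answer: 431/4 ≈ 107.75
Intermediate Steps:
g(L, D) = 4 - D
Y(Z) = 6 (Y(Z) = 4 - 1*(-2) = 4 + 2 = 6)
s = 79/4 (s = -5/(-5 + 9) + 21 = -5/4 + 21 = 79/4 ≈ 19.750)
(5 + Y(-5))*8 + s = (5 + 6)*8 + 79/4 = 11*8 + 79/4 = 88 + 79/4 = 431/4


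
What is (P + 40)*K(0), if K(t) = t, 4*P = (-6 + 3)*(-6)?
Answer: 0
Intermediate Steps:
P = 9/2 (P = ((-6 + 3)*(-6))/4 = (-3*(-6))/4 = (1/4)*18 = 9/2 ≈ 4.5000)
(P + 40)*K(0) = (9/2 + 40)*0 = (89/2)*0 = 0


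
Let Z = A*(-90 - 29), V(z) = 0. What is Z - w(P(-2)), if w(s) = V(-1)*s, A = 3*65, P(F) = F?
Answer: -23205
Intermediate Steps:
A = 195
Z = -23205 (Z = 195*(-90 - 29) = 195*(-119) = -23205)
w(s) = 0 (w(s) = 0*s = 0)
Z - w(P(-2)) = -23205 - 1*0 = -23205 + 0 = -23205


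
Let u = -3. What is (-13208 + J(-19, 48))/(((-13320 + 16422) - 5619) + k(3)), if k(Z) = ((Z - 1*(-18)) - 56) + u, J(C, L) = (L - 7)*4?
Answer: 13044/2555 ≈ 5.1053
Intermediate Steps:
J(C, L) = -28 + 4*L (J(C, L) = (-7 + L)*4 = -28 + 4*L)
k(Z) = -41 + Z (k(Z) = ((Z - 1*(-18)) - 56) - 3 = ((Z + 18) - 56) - 3 = ((18 + Z) - 56) - 3 = (-38 + Z) - 3 = -41 + Z)
(-13208 + J(-19, 48))/(((-13320 + 16422) - 5619) + k(3)) = (-13208 + (-28 + 4*48))/(((-13320 + 16422) - 5619) + (-41 + 3)) = (-13208 + (-28 + 192))/((3102 - 5619) - 38) = (-13208 + 164)/(-2517 - 38) = -13044/(-2555) = -13044*(-1/2555) = 13044/2555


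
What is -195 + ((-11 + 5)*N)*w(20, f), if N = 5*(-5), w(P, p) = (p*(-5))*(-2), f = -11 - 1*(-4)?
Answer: -10695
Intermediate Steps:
f = -7 (f = -11 + 4 = -7)
w(P, p) = 10*p (w(P, p) = -5*p*(-2) = 10*p)
N = -25
-195 + ((-11 + 5)*N)*w(20, f) = -195 + ((-11 + 5)*(-25))*(10*(-7)) = -195 - 6*(-25)*(-70) = -195 + 150*(-70) = -195 - 10500 = -10695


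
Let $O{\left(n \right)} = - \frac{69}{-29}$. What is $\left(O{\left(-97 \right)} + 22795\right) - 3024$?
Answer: $\frac{573428}{29} \approx 19773.0$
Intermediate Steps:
$O{\left(n \right)} = \frac{69}{29}$ ($O{\left(n \right)} = \left(-69\right) \left(- \frac{1}{29}\right) = \frac{69}{29}$)
$\left(O{\left(-97 \right)} + 22795\right) - 3024 = \left(\frac{69}{29} + 22795\right) - 3024 = \frac{661124}{29} - 3024 = \frac{573428}{29}$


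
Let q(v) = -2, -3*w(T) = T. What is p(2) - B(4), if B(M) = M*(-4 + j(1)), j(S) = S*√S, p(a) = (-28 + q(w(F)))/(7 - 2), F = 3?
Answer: 6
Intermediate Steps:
w(T) = -T/3
p(a) = -6 (p(a) = (-28 - 2)/(7 - 2) = -30/5 = -30*⅕ = -6)
j(S) = S^(3/2)
B(M) = -3*M (B(M) = M*(-4 + 1^(3/2)) = M*(-4 + 1) = M*(-3) = -3*M)
p(2) - B(4) = -6 - (-3)*4 = -6 - 1*(-12) = -6 + 12 = 6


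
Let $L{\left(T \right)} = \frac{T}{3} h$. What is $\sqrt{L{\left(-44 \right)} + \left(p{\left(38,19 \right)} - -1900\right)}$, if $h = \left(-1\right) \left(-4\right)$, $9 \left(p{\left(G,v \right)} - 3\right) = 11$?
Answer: $\frac{\sqrt{16610}}{3} \approx 42.96$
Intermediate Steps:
$p{\left(G,v \right)} = \frac{38}{9}$ ($p{\left(G,v \right)} = 3 + \frac{1}{9} \cdot 11 = 3 + \frac{11}{9} = \frac{38}{9}$)
$h = 4$
$L{\left(T \right)} = \frac{4 T}{3}$ ($L{\left(T \right)} = \frac{T}{3} \cdot 4 = \frac{4 T}{3}$)
$\sqrt{L{\left(-44 \right)} + \left(p{\left(38,19 \right)} - -1900\right)} = \sqrt{\frac{4}{3} \left(-44\right) + \left(\frac{38}{9} - -1900\right)} = \sqrt{- \frac{176}{3} + \left(\frac{38}{9} + 1900\right)} = \sqrt{- \frac{176}{3} + \frac{17138}{9}} = \sqrt{\frac{16610}{9}} = \frac{\sqrt{16610}}{3}$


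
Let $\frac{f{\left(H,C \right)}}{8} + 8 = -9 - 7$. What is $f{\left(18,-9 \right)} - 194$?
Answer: $-386$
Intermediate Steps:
$f{\left(H,C \right)} = -192$ ($f{\left(H,C \right)} = -64 + 8 \left(-9 - 7\right) = -64 + 8 \left(-16\right) = -64 - 128 = -192$)
$f{\left(18,-9 \right)} - 194 = -192 - 194 = -386$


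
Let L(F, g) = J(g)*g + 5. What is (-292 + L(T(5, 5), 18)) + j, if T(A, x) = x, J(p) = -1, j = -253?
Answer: -558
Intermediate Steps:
L(F, g) = 5 - g (L(F, g) = -g + 5 = 5 - g)
(-292 + L(T(5, 5), 18)) + j = (-292 + (5 - 1*18)) - 253 = (-292 + (5 - 18)) - 253 = (-292 - 13) - 253 = -305 - 253 = -558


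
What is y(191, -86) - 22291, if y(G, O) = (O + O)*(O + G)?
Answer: -40351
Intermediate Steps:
y(G, O) = 2*O*(G + O) (y(G, O) = (2*O)*(G + O) = 2*O*(G + O))
y(191, -86) - 22291 = 2*(-86)*(191 - 86) - 22291 = 2*(-86)*105 - 22291 = -18060 - 22291 = -40351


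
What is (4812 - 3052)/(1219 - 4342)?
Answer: -1760/3123 ≈ -0.56356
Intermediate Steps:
(4812 - 3052)/(1219 - 4342) = 1760/(-3123) = 1760*(-1/3123) = -1760/3123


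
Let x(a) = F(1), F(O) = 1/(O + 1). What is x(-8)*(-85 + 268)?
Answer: 183/2 ≈ 91.500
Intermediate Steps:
F(O) = 1/(1 + O)
x(a) = ½ (x(a) = 1/(1 + 1) = 1/2 = ½)
x(-8)*(-85 + 268) = (-85 + 268)/2 = (½)*183 = 183/2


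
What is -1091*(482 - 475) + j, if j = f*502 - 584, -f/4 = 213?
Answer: -435925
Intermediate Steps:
f = -852 (f = -4*213 = -852)
j = -428288 (j = -852*502 - 584 = -427704 - 584 = -428288)
-1091*(482 - 475) + j = -1091*(482 - 475) - 428288 = -1091*7 - 428288 = -7637 - 428288 = -435925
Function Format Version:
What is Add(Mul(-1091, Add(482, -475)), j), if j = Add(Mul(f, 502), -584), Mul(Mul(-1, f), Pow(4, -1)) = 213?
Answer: -435925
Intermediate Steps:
f = -852 (f = Mul(-4, 213) = -852)
j = -428288 (j = Add(Mul(-852, 502), -584) = Add(-427704, -584) = -428288)
Add(Mul(-1091, Add(482, -475)), j) = Add(Mul(-1091, Add(482, -475)), -428288) = Add(Mul(-1091, 7), -428288) = Add(-7637, -428288) = -435925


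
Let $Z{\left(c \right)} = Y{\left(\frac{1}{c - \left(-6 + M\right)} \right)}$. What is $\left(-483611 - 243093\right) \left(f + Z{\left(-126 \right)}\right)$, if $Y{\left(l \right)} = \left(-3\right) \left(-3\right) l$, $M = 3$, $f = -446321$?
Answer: $\frac{13298075675456}{41} \approx 3.2434 \cdot 10^{11}$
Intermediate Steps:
$Y{\left(l \right)} = 9 l$
$Z{\left(c \right)} = \frac{9}{3 + c}$ ($Z{\left(c \right)} = \frac{9}{c + \left(\left(-1\right) 3 + 6\right)} = \frac{9}{c + \left(-3 + 6\right)} = \frac{9}{c + 3} = \frac{9}{3 + c}$)
$\left(-483611 - 243093\right) \left(f + Z{\left(-126 \right)}\right) = \left(-483611 - 243093\right) \left(-446321 + \frac{9}{3 - 126}\right) = - 726704 \left(-446321 + \frac{9}{-123}\right) = - 726704 \left(-446321 + 9 \left(- \frac{1}{123}\right)\right) = - 726704 \left(-446321 - \frac{3}{41}\right) = \left(-726704\right) \left(- \frac{18299164}{41}\right) = \frac{13298075675456}{41}$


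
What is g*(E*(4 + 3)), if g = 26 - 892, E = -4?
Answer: 24248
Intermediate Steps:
g = -866
g*(E*(4 + 3)) = -(-3464)*(4 + 3) = -(-3464)*7 = -866*(-28) = 24248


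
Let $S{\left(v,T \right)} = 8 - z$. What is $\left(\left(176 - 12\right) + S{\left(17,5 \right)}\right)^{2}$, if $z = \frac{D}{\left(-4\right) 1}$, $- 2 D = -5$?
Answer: $\frac{1907161}{64} \approx 29799.0$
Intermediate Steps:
$D = \frac{5}{2}$ ($D = \left(- \frac{1}{2}\right) \left(-5\right) = \frac{5}{2} \approx 2.5$)
$z = - \frac{5}{8}$ ($z = \frac{5}{2 \left(\left(-4\right) 1\right)} = \frac{5}{2 \left(-4\right)} = \frac{5}{2} \left(- \frac{1}{4}\right) = - \frac{5}{8} \approx -0.625$)
$S{\left(v,T \right)} = \frac{69}{8}$ ($S{\left(v,T \right)} = 8 - - \frac{5}{8} = 8 + \frac{5}{8} = \frac{69}{8}$)
$\left(\left(176 - 12\right) + S{\left(17,5 \right)}\right)^{2} = \left(\left(176 - 12\right) + \frac{69}{8}\right)^{2} = \left(164 + \frac{69}{8}\right)^{2} = \left(\frac{1381}{8}\right)^{2} = \frac{1907161}{64}$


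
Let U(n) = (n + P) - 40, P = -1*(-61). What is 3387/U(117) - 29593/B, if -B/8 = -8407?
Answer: 37285373/1546888 ≈ 24.103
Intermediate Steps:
B = 67256 (B = -8*(-8407) = 67256)
P = 61
U(n) = 21 + n (U(n) = (n + 61) - 40 = (61 + n) - 40 = 21 + n)
3387/U(117) - 29593/B = 3387/(21 + 117) - 29593/67256 = 3387/138 - 29593*1/67256 = 3387*(1/138) - 29593/67256 = 1129/46 - 29593/67256 = 37285373/1546888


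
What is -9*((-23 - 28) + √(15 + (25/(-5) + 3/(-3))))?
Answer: 432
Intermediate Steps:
-9*((-23 - 28) + √(15 + (25/(-5) + 3/(-3)))) = -9*(-51 + √(15 + (25*(-⅕) + 3*(-⅓)))) = -9*(-51 + √(15 + (-5 - 1))) = -9*(-51 + √(15 - 6)) = -9*(-51 + √9) = -9*(-51 + 3) = -9*(-48) = 432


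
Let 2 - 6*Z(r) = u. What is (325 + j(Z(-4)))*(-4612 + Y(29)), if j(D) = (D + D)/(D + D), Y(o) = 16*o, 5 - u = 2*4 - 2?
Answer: -1352248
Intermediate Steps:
u = -1 (u = 5 - (2*4 - 2) = 5 - (8 - 2) = 5 - 1*6 = 5 - 6 = -1)
Z(r) = ½ (Z(r) = ⅓ - ⅙*(-1) = ⅓ + ⅙ = ½)
j(D) = 1 (j(D) = (2*D)/((2*D)) = (2*D)*(1/(2*D)) = 1)
(325 + j(Z(-4)))*(-4612 + Y(29)) = (325 + 1)*(-4612 + 16*29) = 326*(-4612 + 464) = 326*(-4148) = -1352248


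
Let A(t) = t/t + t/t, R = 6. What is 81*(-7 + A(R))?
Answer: -405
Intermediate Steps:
A(t) = 2 (A(t) = 1 + 1 = 2)
81*(-7 + A(R)) = 81*(-7 + 2) = 81*(-5) = -405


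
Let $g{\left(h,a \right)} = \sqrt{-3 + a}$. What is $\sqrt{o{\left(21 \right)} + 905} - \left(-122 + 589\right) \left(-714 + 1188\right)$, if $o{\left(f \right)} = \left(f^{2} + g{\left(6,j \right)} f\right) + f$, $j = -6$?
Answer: $-221358 + \sqrt{1367 + 63 i} \approx -2.2132 \cdot 10^{5} + 0.85175 i$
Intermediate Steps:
$o{\left(f \right)} = f + f^{2} + 3 i f$ ($o{\left(f \right)} = \left(f^{2} + \sqrt{-3 - 6} f\right) + f = \left(f^{2} + \sqrt{-9} f\right) + f = \left(f^{2} + 3 i f\right) + f = f + f^{2} + 3 i f$)
$\sqrt{o{\left(21 \right)} + 905} - \left(-122 + 589\right) \left(-714 + 1188\right) = \sqrt{21 \left(1 + 21 + 3 i\right) + 905} - \left(-122 + 589\right) \left(-714 + 1188\right) = \sqrt{21 \left(22 + 3 i\right) + 905} - 467 \cdot 474 = \sqrt{\left(462 + 63 i\right) + 905} - 221358 = \sqrt{1367 + 63 i} - 221358 = -221358 + \sqrt{1367 + 63 i}$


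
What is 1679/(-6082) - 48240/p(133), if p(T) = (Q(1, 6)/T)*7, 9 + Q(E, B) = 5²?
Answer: -348409049/6082 ≈ -57285.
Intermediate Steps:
Q(E, B) = 16 (Q(E, B) = -9 + 5² = -9 + 25 = 16)
p(T) = 112/T (p(T) = (16/T)*7 = 112/T)
1679/(-6082) - 48240/p(133) = 1679/(-6082) - 48240/(112/133) = 1679*(-1/6082) - 48240/(112*(1/133)) = -1679/6082 - 48240/16/19 = -1679/6082 - 48240*19/16 = -1679/6082 - 57285 = -348409049/6082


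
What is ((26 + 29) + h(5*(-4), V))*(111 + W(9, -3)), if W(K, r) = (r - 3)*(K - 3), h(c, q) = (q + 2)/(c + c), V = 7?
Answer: 32865/8 ≈ 4108.1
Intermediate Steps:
h(c, q) = (2 + q)/(2*c) (h(c, q) = (2 + q)/((2*c)) = (2 + q)*(1/(2*c)) = (2 + q)/(2*c))
W(K, r) = (-3 + K)*(-3 + r) (W(K, r) = (-3 + r)*(-3 + K) = (-3 + K)*(-3 + r))
((26 + 29) + h(5*(-4), V))*(111 + W(9, -3)) = ((26 + 29) + (2 + 7)/(2*((5*(-4)))))*(111 + (9 - 3*9 - 3*(-3) + 9*(-3))) = (55 + (1/2)*9/(-20))*(111 + (9 - 27 + 9 - 27)) = (55 + (1/2)*(-1/20)*9)*(111 - 36) = (55 - 9/40)*75 = (2191/40)*75 = 32865/8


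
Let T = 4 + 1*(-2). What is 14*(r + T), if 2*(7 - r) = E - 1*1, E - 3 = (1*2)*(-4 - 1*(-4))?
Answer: 112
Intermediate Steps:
T = 2 (T = 4 - 2 = 2)
E = 3 (E = 3 + (1*2)*(-4 - 1*(-4)) = 3 + 2*(-4 + 4) = 3 + 2*0 = 3 + 0 = 3)
r = 6 (r = 7 - (3 - 1*1)/2 = 7 - (3 - 1)/2 = 7 - ½*2 = 7 - 1 = 6)
14*(r + T) = 14*(6 + 2) = 14*8 = 112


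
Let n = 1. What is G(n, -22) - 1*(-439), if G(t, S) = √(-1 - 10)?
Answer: 439 + I*√11 ≈ 439.0 + 3.3166*I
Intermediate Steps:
G(t, S) = I*√11 (G(t, S) = √(-11) = I*√11)
G(n, -22) - 1*(-439) = I*√11 - 1*(-439) = I*√11 + 439 = 439 + I*√11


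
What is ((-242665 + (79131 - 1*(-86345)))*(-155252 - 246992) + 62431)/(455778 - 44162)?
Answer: 31048874547/411616 ≈ 75432.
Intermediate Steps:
((-242665 + (79131 - 1*(-86345)))*(-155252 - 246992) + 62431)/(455778 - 44162) = ((-242665 + (79131 + 86345))*(-402244) + 62431)/411616 = ((-242665 + 165476)*(-402244) + 62431)*(1/411616) = (-77189*(-402244) + 62431)*(1/411616) = (31048812116 + 62431)*(1/411616) = 31048874547*(1/411616) = 31048874547/411616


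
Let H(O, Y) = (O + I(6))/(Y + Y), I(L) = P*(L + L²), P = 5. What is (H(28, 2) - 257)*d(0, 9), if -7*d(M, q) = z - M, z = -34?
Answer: -6715/7 ≈ -959.29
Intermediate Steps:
d(M, q) = 34/7 + M/7 (d(M, q) = -(-34 - M)/7 = 34/7 + M/7)
I(L) = 5*L + 5*L² (I(L) = 5*(L + L²) = 5*L + 5*L²)
H(O, Y) = (210 + O)/(2*Y) (H(O, Y) = (O + 5*6*(1 + 6))/(Y + Y) = (O + 5*6*7)/((2*Y)) = (O + 210)*(1/(2*Y)) = (210 + O)*(1/(2*Y)) = (210 + O)/(2*Y))
(H(28, 2) - 257)*d(0, 9) = ((½)*(210 + 28)/2 - 257)*(34/7 + (⅐)*0) = ((½)*(½)*238 - 257)*(34/7 + 0) = (119/2 - 257)*(34/7) = -395/2*34/7 = -6715/7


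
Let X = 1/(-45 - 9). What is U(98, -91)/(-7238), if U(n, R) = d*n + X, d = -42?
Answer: 222265/390852 ≈ 0.56867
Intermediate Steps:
X = -1/54 (X = 1/(-54) = -1/54 ≈ -0.018519)
U(n, R) = -1/54 - 42*n (U(n, R) = -42*n - 1/54 = -1/54 - 42*n)
U(98, -91)/(-7238) = (-1/54 - 42*98)/(-7238) = (-1/54 - 4116)*(-1/7238) = -222265/54*(-1/7238) = 222265/390852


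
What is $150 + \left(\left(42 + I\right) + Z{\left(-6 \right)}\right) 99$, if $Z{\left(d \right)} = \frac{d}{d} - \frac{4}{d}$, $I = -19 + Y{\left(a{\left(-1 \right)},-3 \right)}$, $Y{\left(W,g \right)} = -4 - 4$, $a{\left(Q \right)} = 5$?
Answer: $1800$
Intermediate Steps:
$Y{\left(W,g \right)} = -8$ ($Y{\left(W,g \right)} = -4 - 4 = -8$)
$I = -27$ ($I = -19 - 8 = -27$)
$Z{\left(d \right)} = 1 - \frac{4}{d}$
$150 + \left(\left(42 + I\right) + Z{\left(-6 \right)}\right) 99 = 150 + \left(\left(42 - 27\right) + \frac{-4 - 6}{-6}\right) 99 = 150 + \left(15 - - \frac{5}{3}\right) 99 = 150 + \left(15 + \frac{5}{3}\right) 99 = 150 + \frac{50}{3} \cdot 99 = 150 + 1650 = 1800$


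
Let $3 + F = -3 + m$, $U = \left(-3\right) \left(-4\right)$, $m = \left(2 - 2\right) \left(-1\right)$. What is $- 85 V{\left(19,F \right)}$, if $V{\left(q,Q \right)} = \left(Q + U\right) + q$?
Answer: $-2125$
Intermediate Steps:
$m = 0$ ($m = 0 \left(-1\right) = 0$)
$U = 12$
$F = -6$ ($F = -3 + \left(-3 + 0\right) = -3 - 3 = -6$)
$V{\left(q,Q \right)} = 12 + Q + q$ ($V{\left(q,Q \right)} = \left(Q + 12\right) + q = \left(12 + Q\right) + q = 12 + Q + q$)
$- 85 V{\left(19,F \right)} = - 85 \left(12 - 6 + 19\right) = \left(-85\right) 25 = -2125$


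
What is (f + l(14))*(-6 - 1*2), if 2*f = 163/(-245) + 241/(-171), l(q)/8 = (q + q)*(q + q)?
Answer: -2101775848/41895 ≈ -50168.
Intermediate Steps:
l(q) = 32*q² (l(q) = 8*((q + q)*(q + q)) = 8*((2*q)*(2*q)) = 8*(4*q²) = 32*q²)
f = -43459/41895 (f = (163/(-245) + 241/(-171))/2 = (163*(-1/245) + 241*(-1/171))/2 = (-163/245 - 241/171)/2 = (½)*(-86918/41895) = -43459/41895 ≈ -1.0373)
(f + l(14))*(-6 - 1*2) = (-43459/41895 + 32*14²)*(-6 - 1*2) = (-43459/41895 + 32*196)*(-6 - 2) = (-43459/41895 + 6272)*(-8) = (262721981/41895)*(-8) = -2101775848/41895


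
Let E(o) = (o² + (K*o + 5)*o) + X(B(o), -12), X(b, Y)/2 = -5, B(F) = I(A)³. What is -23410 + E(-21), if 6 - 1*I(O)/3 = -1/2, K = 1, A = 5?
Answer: -22643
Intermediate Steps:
I(O) = 39/2 (I(O) = 18 - (-3)/2 = 18 - 3*(-½) = 18 + 3/2 = 39/2)
B(F) = 59319/8 (B(F) = (39/2)³ = 59319/8)
X(b, Y) = -10 (X(b, Y) = 2*(-5) = -10)
E(o) = -10 + o² + o*(5 + o) (E(o) = (o² + (1*o + 5)*o) - 10 = (o² + (o + 5)*o) - 10 = (o² + (5 + o)*o) - 10 = (o² + o*(5 + o)) - 10 = -10 + o² + o*(5 + o))
-23410 + E(-21) = -23410 + (-10 + 2*(-21)² + 5*(-21)) = -23410 + (-10 + 2*441 - 105) = -23410 + (-10 + 882 - 105) = -23410 + 767 = -22643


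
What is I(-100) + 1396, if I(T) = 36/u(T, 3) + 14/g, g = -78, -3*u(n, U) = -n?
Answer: 1359872/975 ≈ 1394.7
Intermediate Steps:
u(n, U) = n/3 (u(n, U) = -(-1)*n/3 = n/3)
I(T) = -7/39 + 108/T (I(T) = 36/((T/3)) + 14/(-78) = 36*(3/T) + 14*(-1/78) = 108/T - 7/39 = -7/39 + 108/T)
I(-100) + 1396 = (-7/39 + 108/(-100)) + 1396 = (-7/39 + 108*(-1/100)) + 1396 = (-7/39 - 27/25) + 1396 = -1228/975 + 1396 = 1359872/975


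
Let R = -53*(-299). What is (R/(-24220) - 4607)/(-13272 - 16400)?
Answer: 111597387/718655840 ≈ 0.15529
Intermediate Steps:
R = 15847
(R/(-24220) - 4607)/(-13272 - 16400) = (15847/(-24220) - 4607)/(-13272 - 16400) = (15847*(-1/24220) - 4607)/(-29672) = (-15847/24220 - 4607)*(-1/29672) = -111597387/24220*(-1/29672) = 111597387/718655840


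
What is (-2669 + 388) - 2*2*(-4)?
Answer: -2265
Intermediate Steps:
(-2669 + 388) - 2*2*(-4) = -2281 - 4*(-4) = -2281 + 16 = -2265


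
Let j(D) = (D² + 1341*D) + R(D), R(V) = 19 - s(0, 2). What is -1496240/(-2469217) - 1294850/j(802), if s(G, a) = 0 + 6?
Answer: -625679440690/4243840788683 ≈ -0.14743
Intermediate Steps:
s(G, a) = 6
R(V) = 13 (R(V) = 19 - 1*6 = 19 - 6 = 13)
j(D) = 13 + D² + 1341*D (j(D) = (D² + 1341*D) + 13 = 13 + D² + 1341*D)
-1496240/(-2469217) - 1294850/j(802) = -1496240/(-2469217) - 1294850/(13 + 802² + 1341*802) = -1496240*(-1/2469217) - 1294850/(13 + 643204 + 1075482) = 1496240/2469217 - 1294850/1718699 = -625679440690/4243840788683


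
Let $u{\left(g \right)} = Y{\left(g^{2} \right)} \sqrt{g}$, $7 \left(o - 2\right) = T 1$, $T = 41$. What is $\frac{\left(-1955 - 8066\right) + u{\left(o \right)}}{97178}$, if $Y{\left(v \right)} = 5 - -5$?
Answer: $- \frac{10021}{97178} + \frac{5 \sqrt{385}}{340123} \approx -0.10283$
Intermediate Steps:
$o = \frac{55}{7}$ ($o = 2 + \frac{41 \cdot 1}{7} = 2 + \frac{1}{7} \cdot 41 = 2 + \frac{41}{7} = \frac{55}{7} \approx 7.8571$)
$Y{\left(v \right)} = 10$ ($Y{\left(v \right)} = 5 + 5 = 10$)
$u{\left(g \right)} = 10 \sqrt{g}$
$\frac{\left(-1955 - 8066\right) + u{\left(o \right)}}{97178} = \frac{\left(-1955 - 8066\right) + 10 \sqrt{\frac{55}{7}}}{97178} = \left(-10021 + 10 \frac{\sqrt{385}}{7}\right) \frac{1}{97178} = \left(-10021 + \frac{10 \sqrt{385}}{7}\right) \frac{1}{97178} = - \frac{10021}{97178} + \frac{5 \sqrt{385}}{340123}$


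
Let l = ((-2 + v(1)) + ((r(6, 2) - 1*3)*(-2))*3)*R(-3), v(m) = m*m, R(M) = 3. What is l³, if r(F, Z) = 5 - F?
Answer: 328509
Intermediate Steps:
v(m) = m²
l = 69 (l = ((-2 + 1²) + (((5 - 1*6) - 1*3)*(-2))*3)*3 = ((-2 + 1) + (((5 - 6) - 3)*(-2))*3)*3 = (-1 + ((-1 - 3)*(-2))*3)*3 = (-1 - 4*(-2)*3)*3 = (-1 + 8*3)*3 = (-1 + 24)*3 = 23*3 = 69)
l³ = 69³ = 328509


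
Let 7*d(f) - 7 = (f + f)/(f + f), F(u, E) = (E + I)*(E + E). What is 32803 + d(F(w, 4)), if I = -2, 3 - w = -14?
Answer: 229629/7 ≈ 32804.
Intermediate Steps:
w = 17 (w = 3 - 1*(-14) = 3 + 14 = 17)
F(u, E) = 2*E*(-2 + E) (F(u, E) = (E - 2)*(E + E) = (-2 + E)*(2*E) = 2*E*(-2 + E))
d(f) = 8/7 (d(f) = 1 + ((f + f)/(f + f))/7 = 1 + ((2*f)/((2*f)))/7 = 1 + ((2*f)*(1/(2*f)))/7 = 1 + (⅐)*1 = 1 + ⅐ = 8/7)
32803 + d(F(w, 4)) = 32803 + 8/7 = 229629/7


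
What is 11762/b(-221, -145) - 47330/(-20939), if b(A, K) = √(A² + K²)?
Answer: 47330/20939 + 5881*√69866/34933 ≈ 46.759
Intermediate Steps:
11762/b(-221, -145) - 47330/(-20939) = 11762/(√((-221)² + (-145)²)) - 47330/(-20939) = 11762/(√(48841 + 21025)) - 47330*(-1/20939) = 11762/(√69866) + 47330/20939 = 11762*(√69866/69866) + 47330/20939 = 5881*√69866/34933 + 47330/20939 = 47330/20939 + 5881*√69866/34933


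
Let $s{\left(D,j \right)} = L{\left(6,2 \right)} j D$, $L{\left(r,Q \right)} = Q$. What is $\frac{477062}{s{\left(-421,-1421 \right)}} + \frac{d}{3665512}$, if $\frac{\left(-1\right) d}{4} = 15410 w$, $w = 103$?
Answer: $- \frac{365480750856}{274107445549} \approx -1.3333$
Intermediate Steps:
$s{\left(D,j \right)} = 2 D j$ ($s{\left(D,j \right)} = 2 j D = 2 D j$)
$d = -6348920$ ($d = - 4 \cdot 15410 \cdot 103 = \left(-4\right) 1587230 = -6348920$)
$\frac{477062}{s{\left(-421,-1421 \right)}} + \frac{d}{3665512} = \frac{477062}{2 \left(-421\right) \left(-1421\right)} - \frac{6348920}{3665512} = \frac{477062}{1196482} - \frac{793615}{458189} = 477062 \cdot \frac{1}{1196482} - \frac{793615}{458189} = \frac{238531}{598241} - \frac{793615}{458189} = - \frac{365480750856}{274107445549}$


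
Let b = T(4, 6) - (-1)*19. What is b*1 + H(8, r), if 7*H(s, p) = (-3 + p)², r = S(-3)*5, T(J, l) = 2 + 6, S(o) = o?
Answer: 513/7 ≈ 73.286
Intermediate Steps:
T(J, l) = 8
r = -15 (r = -3*5 = -15)
H(s, p) = (-3 + p)²/7
b = 27 (b = 8 - (-1)*19 = 8 - 1*(-19) = 8 + 19 = 27)
b*1 + H(8, r) = 27*1 + (-3 - 15)²/7 = 27 + (⅐)*(-18)² = 27 + (⅐)*324 = 27 + 324/7 = 513/7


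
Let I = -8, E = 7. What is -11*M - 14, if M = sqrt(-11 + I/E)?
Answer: -14 - 11*I*sqrt(595)/7 ≈ -14.0 - 38.331*I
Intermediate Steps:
M = I*sqrt(595)/7 (M = sqrt(-11 - 8/7) = sqrt(-85/7) = I*sqrt(595)/7 ≈ 3.4847*I)
-11*M - 14 = -11*I*sqrt(595)/7 - 14 = -14 - 11*I*sqrt(595)/7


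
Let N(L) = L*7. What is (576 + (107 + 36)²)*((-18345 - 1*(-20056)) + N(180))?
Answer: 62465275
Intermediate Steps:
N(L) = 7*L
(576 + (107 + 36)²)*((-18345 - 1*(-20056)) + N(180)) = (576 + (107 + 36)²)*((-18345 - 1*(-20056)) + 7*180) = (576 + 143²)*((-18345 + 20056) + 1260) = (576 + 20449)*(1711 + 1260) = 21025*2971 = 62465275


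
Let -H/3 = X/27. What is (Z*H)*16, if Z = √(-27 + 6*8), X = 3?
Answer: -16*√21/3 ≈ -24.440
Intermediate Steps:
H = -⅓ (H = -9/27 = -3*⅑ = -⅓ ≈ -0.33333)
Z = √21 (Z = √(-27 + 48) = √21 ≈ 4.5826)
(Z*H)*16 = (√21*(-⅓))*16 = -√21/3*16 = -16*√21/3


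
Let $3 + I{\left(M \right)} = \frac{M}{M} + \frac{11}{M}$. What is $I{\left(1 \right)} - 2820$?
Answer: $-2811$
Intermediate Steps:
$I{\left(M \right)} = -2 + \frac{11}{M}$ ($I{\left(M \right)} = -3 + \left(\frac{M}{M} + \frac{11}{M}\right) = -3 + \left(1 + \frac{11}{M}\right) = -2 + \frac{11}{M}$)
$I{\left(1 \right)} - 2820 = \left(-2 + \frac{11}{1}\right) - 2820 = \left(-2 + 11 \cdot 1\right) - 2820 = \left(-2 + 11\right) - 2820 = 9 - 2820 = -2811$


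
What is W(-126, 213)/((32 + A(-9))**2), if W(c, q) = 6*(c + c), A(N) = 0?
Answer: -189/128 ≈ -1.4766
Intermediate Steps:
W(c, q) = 12*c (W(c, q) = 6*(2*c) = 12*c)
W(-126, 213)/((32 + A(-9))**2) = (12*(-126))/((32 + 0)**2) = -1512/(32**2) = -1512/1024 = -1512*1/1024 = -189/128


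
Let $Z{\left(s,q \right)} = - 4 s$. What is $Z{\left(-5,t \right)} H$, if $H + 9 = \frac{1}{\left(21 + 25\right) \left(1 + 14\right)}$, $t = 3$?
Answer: $- \frac{12418}{69} \approx -179.97$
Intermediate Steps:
$H = - \frac{6209}{690}$ ($H = -9 + \frac{1}{\left(21 + 25\right) \left(1 + 14\right)} = -9 + \frac{1}{46 \cdot 15} = -9 + \frac{1}{690} = - \frac{6209}{690} \approx -8.9986$)
$Z{\left(-5,t \right)} H = \left(-4\right) \left(-5\right) \left(- \frac{6209}{690}\right) = 20 \left(- \frac{6209}{690}\right) = - \frac{12418}{69}$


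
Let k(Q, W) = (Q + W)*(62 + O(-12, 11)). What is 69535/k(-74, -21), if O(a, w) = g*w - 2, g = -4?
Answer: -13907/304 ≈ -45.747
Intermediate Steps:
O(a, w) = -2 - 4*w (O(a, w) = -4*w - 2 = -2 - 4*w)
k(Q, W) = 16*Q + 16*W (k(Q, W) = (Q + W)*(62 + (-2 - 4*11)) = (Q + W)*(62 + (-2 - 44)) = (Q + W)*(62 - 46) = (Q + W)*16 = 16*Q + 16*W)
69535/k(-74, -21) = 69535/(16*(-74) + 16*(-21)) = 69535/(-1184 - 336) = 69535/(-1520) = 69535*(-1/1520) = -13907/304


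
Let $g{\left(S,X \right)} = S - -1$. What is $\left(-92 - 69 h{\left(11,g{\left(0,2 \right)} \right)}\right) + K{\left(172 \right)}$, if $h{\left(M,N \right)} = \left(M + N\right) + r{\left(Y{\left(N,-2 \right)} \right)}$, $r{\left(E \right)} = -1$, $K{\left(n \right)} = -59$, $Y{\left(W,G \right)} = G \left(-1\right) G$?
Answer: $-910$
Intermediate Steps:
$g{\left(S,X \right)} = 1 + S$ ($g{\left(S,X \right)} = S + 1 = 1 + S$)
$Y{\left(W,G \right)} = - G^{2}$ ($Y{\left(W,G \right)} = - G G = - G^{2}$)
$h{\left(M,N \right)} = -1 + M + N$ ($h{\left(M,N \right)} = \left(M + N\right) - 1 = -1 + M + N$)
$\left(-92 - 69 h{\left(11,g{\left(0,2 \right)} \right)}\right) + K{\left(172 \right)} = \left(-92 - 69 \left(-1 + 11 + \left(1 + 0\right)\right)\right) - 59 = \left(-92 - 69 \left(-1 + 11 + 1\right)\right) - 59 = \left(-92 - 759\right) - 59 = -851 - 59 = -910$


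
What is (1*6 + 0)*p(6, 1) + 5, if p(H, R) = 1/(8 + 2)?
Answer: 28/5 ≈ 5.6000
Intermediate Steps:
p(H, R) = 1/10
(1*6 + 0)*p(6, 1) + 5 = (1*6 + 0)*(1/10) + 5 = (6 + 0)*(1/10) + 5 = 6*(1/10) + 5 = 3/5 + 5 = 28/5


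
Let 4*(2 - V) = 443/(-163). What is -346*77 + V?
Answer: -17368837/652 ≈ -26639.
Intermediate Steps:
V = 1747/652 (V = 2 - 443/(4*(-163)) = 2 - 443*(-1)/(4*163) = 2 - ¼*(-443/163) = 2 + 443/652 = 1747/652 ≈ 2.6794)
-346*77 + V = -346*77 + 1747/652 = -26642 + 1747/652 = -17368837/652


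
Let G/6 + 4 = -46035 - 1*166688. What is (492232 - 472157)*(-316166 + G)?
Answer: -31969999600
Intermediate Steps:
G = -1276362 (G = -24 + 6*(-46035 - 1*166688) = -24 + 6*(-46035 - 166688) = -24 + 6*(-212723) = -24 - 1276338 = -1276362)
(492232 - 472157)*(-316166 + G) = (492232 - 472157)*(-316166 - 1276362) = 20075*(-1592528) = -31969999600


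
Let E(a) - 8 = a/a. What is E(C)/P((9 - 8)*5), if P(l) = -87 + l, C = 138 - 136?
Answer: -9/82 ≈ -0.10976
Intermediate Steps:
C = 2
E(a) = 9 (E(a) = 8 + a/a = 8 + 1 = 9)
E(C)/P((9 - 8)*5) = 9/(-87 + (9 - 8)*5) = 9/(-87 + 1*5) = 9/(-87 + 5) = 9/(-82) = 9*(-1/82) = -9/82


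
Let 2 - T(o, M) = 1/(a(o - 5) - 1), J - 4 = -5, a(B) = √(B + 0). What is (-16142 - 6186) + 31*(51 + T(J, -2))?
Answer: -144764/7 + 31*I*√6/7 ≈ -20681.0 + 10.848*I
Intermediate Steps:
a(B) = √B
J = -1 (J = 4 - 5 = -1)
T(o, M) = 2 - 1/(-1 + √(-5 + o)) (T(o, M) = 2 - 1/(√(o - 5) - 1) = 2 - 1/(√(-5 + o) - 1) = 2 - 1/(-1 + √(-5 + o)))
(-16142 - 6186) + 31*(51 + T(J, -2)) = (-16142 - 6186) + 31*(51 + (-3 + 2*√(-5 - 1))/(-1 + √(-5 - 1))) = -22328 + 31*(51 + (-3 + 2*√(-6))/(-1 + √(-6))) = -22328 + 31*(51 + (-3 + 2*(I*√6))/(-1 + I*√6)) = -22328 + 31*(51 + (-3 + 2*I*√6)/(-1 + I*√6)) = -22328 + (1581 + 31*(-3 + 2*I*√6)/(-1 + I*√6)) = -20747 + 31*(-3 + 2*I*√6)/(-1 + I*√6)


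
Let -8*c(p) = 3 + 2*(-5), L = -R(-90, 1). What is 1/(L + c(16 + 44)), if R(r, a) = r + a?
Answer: 8/719 ≈ 0.011127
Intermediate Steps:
R(r, a) = a + r
L = 89 (L = -(1 - 90) = -1*(-89) = 89)
c(p) = 7/8 (c(p) = -(3 + 2*(-5))/8 = -(3 - 10)/8 = -1/8*(-7) = 7/8)
1/(L + c(16 + 44)) = 1/(89 + 7/8) = 1/(719/8) = 8/719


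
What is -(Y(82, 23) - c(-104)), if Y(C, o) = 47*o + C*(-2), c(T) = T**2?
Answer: 9899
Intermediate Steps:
Y(C, o) = -2*C + 47*o (Y(C, o) = 47*o - 2*C = -2*C + 47*o)
-(Y(82, 23) - c(-104)) = -((-2*82 + 47*23) - 1*(-104)**2) = -((-164 + 1081) - 1*10816) = -(917 - 10816) = -1*(-9899) = 9899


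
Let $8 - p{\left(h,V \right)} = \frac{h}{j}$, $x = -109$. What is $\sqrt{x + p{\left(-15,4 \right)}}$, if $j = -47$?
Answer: $\frac{i \sqrt{223814}}{47} \approx 10.066 i$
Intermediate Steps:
$p{\left(h,V \right)} = 8 + \frac{h}{47}$ ($p{\left(h,V \right)} = 8 - \frac{h}{-47} = 8 - h \left(- \frac{1}{47}\right) = 8 - - \frac{h}{47} = 8 + \frac{h}{47}$)
$\sqrt{x + p{\left(-15,4 \right)}} = \sqrt{-109 + \left(8 + \frac{1}{47} \left(-15\right)\right)} = \sqrt{-109 + \left(8 - \frac{15}{47}\right)} = \sqrt{-109 + \frac{361}{47}} = \sqrt{- \frac{4762}{47}} = \frac{i \sqrt{223814}}{47}$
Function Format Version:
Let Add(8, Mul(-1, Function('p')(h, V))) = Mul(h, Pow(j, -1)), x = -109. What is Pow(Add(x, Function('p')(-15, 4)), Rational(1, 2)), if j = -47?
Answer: Mul(Rational(1, 47), I, Pow(223814, Rational(1, 2))) ≈ Mul(10.066, I)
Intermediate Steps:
Function('p')(h, V) = Add(8, Mul(Rational(1, 47), h)) (Function('p')(h, V) = Add(8, Mul(-1, Mul(h, Pow(-47, -1)))) = Add(8, Mul(-1, Mul(h, Rational(-1, 47)))) = Add(8, Mul(-1, Mul(Rational(-1, 47), h))) = Add(8, Mul(Rational(1, 47), h)))
Pow(Add(x, Function('p')(-15, 4)), Rational(1, 2)) = Pow(Add(-109, Add(8, Mul(Rational(1, 47), -15))), Rational(1, 2)) = Pow(Add(-109, Add(8, Rational(-15, 47))), Rational(1, 2)) = Pow(Add(-109, Rational(361, 47)), Rational(1, 2)) = Pow(Rational(-4762, 47), Rational(1, 2)) = Mul(Rational(1, 47), I, Pow(223814, Rational(1, 2)))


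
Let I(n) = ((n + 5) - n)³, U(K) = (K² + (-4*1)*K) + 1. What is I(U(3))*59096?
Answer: 7387000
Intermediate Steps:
U(K) = 1 + K² - 4*K (U(K) = (K² - 4*K) + 1 = 1 + K² - 4*K)
I(n) = 125 (I(n) = ((5 + n) - n)³ = 5³ = 125)
I(U(3))*59096 = 125*59096 = 7387000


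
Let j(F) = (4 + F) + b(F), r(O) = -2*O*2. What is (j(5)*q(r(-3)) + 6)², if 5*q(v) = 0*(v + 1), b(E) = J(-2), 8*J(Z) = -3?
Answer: 36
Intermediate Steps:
J(Z) = -3/8 (J(Z) = (⅛)*(-3) = -3/8)
b(E) = -3/8
r(O) = -4*O
q(v) = 0 (q(v) = (0*(v + 1))/5 = (0*(1 + v))/5 = (⅕)*0 = 0)
j(F) = 29/8 + F (j(F) = (4 + F) - 3/8 = 29/8 + F)
(j(5)*q(r(-3)) + 6)² = ((29/8 + 5)*0 + 6)² = ((69/8)*0 + 6)² = (0 + 6)² = 6² = 36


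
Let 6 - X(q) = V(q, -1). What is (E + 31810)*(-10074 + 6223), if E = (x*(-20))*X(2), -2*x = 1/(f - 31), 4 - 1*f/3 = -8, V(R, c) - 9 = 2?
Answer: -122461800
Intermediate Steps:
V(R, c) = 11 (V(R, c) = 9 + 2 = 11)
X(q) = -5 (X(q) = 6 - 1*11 = 6 - 11 = -5)
f = 36 (f = 12 - 3*(-8) = 12 + 24 = 36)
x = -1/10 (x = -1/(2*(36 - 31)) = -1/2/5 = -1/2*1/5 = -1/10 ≈ -0.10000)
E = -10 (E = -1/10*(-20)*(-5) = 2*(-5) = -10)
(E + 31810)*(-10074 + 6223) = (-10 + 31810)*(-10074 + 6223) = 31800*(-3851) = -122461800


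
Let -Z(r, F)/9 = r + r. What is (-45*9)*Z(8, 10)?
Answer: 58320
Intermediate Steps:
Z(r, F) = -18*r (Z(r, F) = -9*(r + r) = -18*r)
(-45*9)*Z(8, 10) = (-45*9)*(-18*8) = -405*(-144) = 58320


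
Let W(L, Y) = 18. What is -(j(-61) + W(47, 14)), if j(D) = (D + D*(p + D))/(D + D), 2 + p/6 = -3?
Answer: 27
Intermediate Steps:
p = -30 (p = -12 + 6*(-3) = -12 - 18 = -30)
j(D) = (D + D*(-30 + D))/(2*D) (j(D) = (D + D*(-30 + D))/(D + D) = (D + D*(-30 + D))/((2*D)) = (D + D*(-30 + D))*(1/(2*D)) = (D + D*(-30 + D))/(2*D))
-(j(-61) + W(47, 14)) = -((-29/2 + (½)*(-61)) + 18) = -((-29/2 - 61/2) + 18) = -(-45 + 18) = -1*(-27) = 27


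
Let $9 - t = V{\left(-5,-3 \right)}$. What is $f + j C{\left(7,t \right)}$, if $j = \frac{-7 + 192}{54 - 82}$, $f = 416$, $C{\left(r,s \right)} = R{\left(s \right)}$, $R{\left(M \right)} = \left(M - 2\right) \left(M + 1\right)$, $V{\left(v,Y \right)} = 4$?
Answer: $\frac{4159}{14} \approx 297.07$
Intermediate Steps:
$t = 5$ ($t = 9 - 4 = 5$)
$R{\left(M \right)} = \left(1 + M\right) \left(-2 + M\right)$ ($R{\left(M \right)} = \left(-2 + M\right) \left(1 + M\right) = \left(1 + M\right) \left(-2 + M\right)$)
$C{\left(r,s \right)} = -2 + s^{2} - s$
$j = - \frac{185}{28}$ ($j = \frac{185}{-28} = 185 \left(- \frac{1}{28}\right) = - \frac{185}{28} \approx -6.6071$)
$f + j C{\left(7,t \right)} = 416 - \frac{185 \left(-2 + 5^{2} - 5\right)}{28} = 416 - \frac{185 \left(-2 + 25 - 5\right)}{28} = 416 - \frac{1665}{14} = \frac{4159}{14}$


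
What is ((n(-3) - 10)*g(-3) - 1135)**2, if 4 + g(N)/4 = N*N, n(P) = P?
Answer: 1946025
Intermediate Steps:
g(N) = -16 + 4*N**2 (g(N) = -16 + 4*(N*N) = -16 + 4*N**2)
((n(-3) - 10)*g(-3) - 1135)**2 = ((-3 - 10)*(-16 + 4*(-3)**2) - 1135)**2 = (-13*(-16 + 4*9) - 1135)**2 = (-13*(-16 + 36) - 1135)**2 = (-13*20 - 1135)**2 = (-260 - 1135)**2 = (-1395)**2 = 1946025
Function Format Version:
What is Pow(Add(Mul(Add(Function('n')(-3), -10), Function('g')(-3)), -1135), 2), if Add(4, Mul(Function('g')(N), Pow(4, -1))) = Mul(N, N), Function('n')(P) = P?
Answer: 1946025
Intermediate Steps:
Function('g')(N) = Add(-16, Mul(4, Pow(N, 2))) (Function('g')(N) = Add(-16, Mul(4, Mul(N, N))) = Add(-16, Mul(4, Pow(N, 2))))
Pow(Add(Mul(Add(Function('n')(-3), -10), Function('g')(-3)), -1135), 2) = Pow(Add(Mul(Add(-3, -10), Add(-16, Mul(4, Pow(-3, 2)))), -1135), 2) = Pow(Add(Mul(-13, Add(-16, Mul(4, 9))), -1135), 2) = Pow(Add(Mul(-13, Add(-16, 36)), -1135), 2) = Pow(Add(Mul(-13, 20), -1135), 2) = Pow(Add(-260, -1135), 2) = Pow(-1395, 2) = 1946025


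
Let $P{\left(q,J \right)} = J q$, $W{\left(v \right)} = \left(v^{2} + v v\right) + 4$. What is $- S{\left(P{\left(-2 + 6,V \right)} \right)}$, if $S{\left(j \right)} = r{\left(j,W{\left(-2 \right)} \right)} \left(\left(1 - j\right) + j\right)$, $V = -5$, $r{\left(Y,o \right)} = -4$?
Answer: $4$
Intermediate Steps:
$W{\left(v \right)} = 4 + 2 v^{2}$ ($W{\left(v \right)} = \left(v^{2} + v^{2}\right) + 4 = 2 v^{2} + 4 = 4 + 2 v^{2}$)
$S{\left(j \right)} = -4$ ($S{\left(j \right)} = - 4 \left(\left(1 - j\right) + j\right) = \left(-4\right) 1 = -4$)
$- S{\left(P{\left(-2 + 6,V \right)} \right)} = \left(-1\right) \left(-4\right) = 4$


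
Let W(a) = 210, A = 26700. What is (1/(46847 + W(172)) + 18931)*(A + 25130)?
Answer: 46172033404440/47057 ≈ 9.8119e+8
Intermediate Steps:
(1/(46847 + W(172)) + 18931)*(A + 25130) = (1/(46847 + 210) + 18931)*(26700 + 25130) = (1/47057 + 18931)*51830 = (890836068/47057)*51830 = 46172033404440/47057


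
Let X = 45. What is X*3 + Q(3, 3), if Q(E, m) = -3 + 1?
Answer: 133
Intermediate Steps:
Q(E, m) = -2
X*3 + Q(3, 3) = 45*3 - 2 = 135 - 2 = 133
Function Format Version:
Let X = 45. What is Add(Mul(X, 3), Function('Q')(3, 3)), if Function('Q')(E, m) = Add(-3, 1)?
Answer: 133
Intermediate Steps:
Function('Q')(E, m) = -2
Add(Mul(X, 3), Function('Q')(3, 3)) = Add(Mul(45, 3), -2) = Add(135, -2) = 133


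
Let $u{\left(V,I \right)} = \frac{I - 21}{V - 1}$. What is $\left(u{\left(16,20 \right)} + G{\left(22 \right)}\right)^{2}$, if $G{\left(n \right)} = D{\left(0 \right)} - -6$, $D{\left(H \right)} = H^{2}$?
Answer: $\frac{7921}{225} \approx 35.204$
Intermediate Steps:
$u{\left(V,I \right)} = \frac{-21 + I}{-1 + V}$
$G{\left(n \right)} = 6$ ($G{\left(n \right)} = 0^{2} - -6 = 0 + 6 = 6$)
$\left(u{\left(16,20 \right)} + G{\left(22 \right)}\right)^{2} = \left(\frac{-21 + 20}{-1 + 16} + 6\right)^{2} = \left(\frac{1}{15} \left(-1\right) + 6\right)^{2} = \left(- \frac{1}{15} + 6\right)^{2} = \left(\frac{89}{15}\right)^{2} = \frac{7921}{225}$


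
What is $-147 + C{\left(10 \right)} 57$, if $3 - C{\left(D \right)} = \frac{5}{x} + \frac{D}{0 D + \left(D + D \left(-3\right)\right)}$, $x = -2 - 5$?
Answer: $\frac{1305}{14} \approx 93.214$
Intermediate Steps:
$x = -7$ ($x = -2 - 5 = -7$)
$C{\left(D \right)} = \frac{59}{14}$ ($C{\left(D \right)} = 3 - \left(\frac{5}{-7} + \frac{D}{0 D + \left(D + D \left(-3\right)\right)}\right) = 3 - \left(5 \left(- \frac{1}{7}\right) + \frac{D}{0 + \left(D - 3 D\right)}\right) = 3 - \left(- \frac{5}{7} + \frac{D}{0 - 2 D}\right) = 3 - \left(- \frac{5}{7} + \frac{D}{\left(-2\right) D}\right) = 3 - \left(- \frac{5}{7} + D \left(- \frac{1}{2 D}\right)\right) = 3 - \left(- \frac{5}{7} - \frac{1}{2}\right) = 3 - - \frac{17}{14} = 3 + \frac{17}{14} = \frac{59}{14}$)
$-147 + C{\left(10 \right)} 57 = -147 + \frac{59}{14} \cdot 57 = -147 + \frac{3363}{14} = \frac{1305}{14}$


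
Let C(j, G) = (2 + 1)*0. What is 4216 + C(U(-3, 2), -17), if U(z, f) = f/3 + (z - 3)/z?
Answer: 4216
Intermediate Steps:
U(z, f) = f/3 + (-3 + z)/z (U(z, f) = f*(⅓) + (-3 + z)/z = f/3 + (-3 + z)/z)
C(j, G) = 0 (C(j, G) = 3*0 = 0)
4216 + C(U(-3, 2), -17) = 4216 + 0 = 4216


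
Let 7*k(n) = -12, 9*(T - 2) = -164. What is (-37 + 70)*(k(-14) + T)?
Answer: -12430/21 ≈ -591.90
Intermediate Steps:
T = -146/9 (T = 2 + (1/9)*(-164) = 2 - 164/9 = -146/9 ≈ -16.222)
k(n) = -12/7 (k(n) = (1/7)*(-12) = -12/7)
(-37 + 70)*(k(-14) + T) = (-37 + 70)*(-12/7 - 146/9) = 33*(-1130/63) = -12430/21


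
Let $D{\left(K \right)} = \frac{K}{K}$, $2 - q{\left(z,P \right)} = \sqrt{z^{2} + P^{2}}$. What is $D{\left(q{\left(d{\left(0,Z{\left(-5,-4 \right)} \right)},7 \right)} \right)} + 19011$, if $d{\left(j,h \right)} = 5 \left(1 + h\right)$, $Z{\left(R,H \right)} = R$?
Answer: $19012$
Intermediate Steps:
$d{\left(j,h \right)} = 5 + 5 h$
$q{\left(z,P \right)} = 2 - \sqrt{P^{2} + z^{2}}$ ($q{\left(z,P \right)} = 2 - \sqrt{z^{2} + P^{2}} = 2 - \sqrt{P^{2} + z^{2}}$)
$D{\left(K \right)} = 1$
$D{\left(q{\left(d{\left(0,Z{\left(-5,-4 \right)} \right)},7 \right)} \right)} + 19011 = 1 + 19011 = 19012$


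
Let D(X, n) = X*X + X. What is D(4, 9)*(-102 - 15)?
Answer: -2340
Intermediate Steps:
D(X, n) = X + X**2 (D(X, n) = X**2 + X = X + X**2)
D(4, 9)*(-102 - 15) = (4*(1 + 4))*(-102 - 15) = (4*5)*(-117) = 20*(-117) = -2340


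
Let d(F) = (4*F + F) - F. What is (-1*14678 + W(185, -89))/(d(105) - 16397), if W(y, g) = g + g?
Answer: 14856/15977 ≈ 0.92984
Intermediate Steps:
W(y, g) = 2*g
d(F) = 4*F (d(F) = 5*F - F = 4*F)
(-1*14678 + W(185, -89))/(d(105) - 16397) = (-1*14678 + 2*(-89))/(4*105 - 16397) = (-14678 - 178)/(420 - 16397) = -14856/(-15977) = -14856*(-1/15977) = 14856/15977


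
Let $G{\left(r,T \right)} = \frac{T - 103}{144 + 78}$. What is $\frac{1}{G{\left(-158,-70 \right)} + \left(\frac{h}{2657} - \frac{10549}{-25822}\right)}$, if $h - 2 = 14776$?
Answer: $\frac{3807802497}{19766913014} \approx 0.19264$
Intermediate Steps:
$h = 14778$ ($h = 2 + 14776 = 14778$)
$G{\left(r,T \right)} = - \frac{103}{222} + \frac{T}{222}$ ($G{\left(r,T \right)} = \frac{-103 + T}{222} = \left(-103 + T\right) \frac{1}{222} = - \frac{103}{222} + \frac{T}{222}$)
$\frac{1}{G{\left(-158,-70 \right)} + \left(\frac{h}{2657} - \frac{10549}{-25822}\right)} = \frac{1}{\left(- \frac{103}{222} + \frac{1}{222} \left(-70\right)\right) + \left(\frac{14778}{2657} - \frac{10549}{-25822}\right)} = \frac{1}{\left(- \frac{103}{222} - \frac{35}{111}\right) + \left(14778 \cdot \frac{1}{2657} - - \frac{10549}{25822}\right)} = \frac{1}{- \frac{173}{222} + \left(\frac{14778}{2657} + \frac{10549}{25822}\right)} = \frac{1}{- \frac{173}{222} + \frac{409626209}{68609054}} = \frac{1}{\frac{19766913014}{3807802497}} = \frac{3807802497}{19766913014}$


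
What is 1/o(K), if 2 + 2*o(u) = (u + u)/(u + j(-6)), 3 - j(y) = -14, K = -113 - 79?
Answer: 175/17 ≈ 10.294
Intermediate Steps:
K = -192
j(y) = 17 (j(y) = 3 - 1*(-14) = 3 + 14 = 17)
o(u) = -1 + u/(17 + u) (o(u) = -1 + ((u + u)/(u + 17))/2 = -1 + ((2*u)/(17 + u))/2 = -1 + (2*u/(17 + u))/2 = -1 + u/(17 + u))
1/o(K) = 1/(-17/(17 - 192)) = 1/(-17/(-175)) = 1/(-17*(-1/175)) = 1/(17/175) = 175/17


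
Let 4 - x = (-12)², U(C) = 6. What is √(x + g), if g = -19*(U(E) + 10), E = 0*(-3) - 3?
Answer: 2*I*√111 ≈ 21.071*I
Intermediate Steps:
E = -3 (E = 0 - 3 = -3)
x = -140 (x = 4 - 1*(-12)² = 4 - 1*144 = 4 - 144 = -140)
g = -304 (g = -19*(6 + 10) = -19*16 = -304)
√(x + g) = √(-140 - 304) = √(-444) = 2*I*√111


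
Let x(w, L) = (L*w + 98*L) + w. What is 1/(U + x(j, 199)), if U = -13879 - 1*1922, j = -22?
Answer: -1/699 ≈ -0.0014306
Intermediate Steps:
x(w, L) = w + 98*L + L*w (x(w, L) = (98*L + L*w) + w = w + 98*L + L*w)
U = -15801 (U = -13879 - 1922 = -15801)
1/(U + x(j, 199)) = 1/(-15801 + (-22 + 98*199 + 199*(-22))) = 1/(-15801 + (-22 + 19502 - 4378)) = 1/(-15801 + 15102) = 1/(-699) = -1/699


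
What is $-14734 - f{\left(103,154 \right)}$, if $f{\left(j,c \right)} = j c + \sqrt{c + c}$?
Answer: $-30596 - 2 \sqrt{77} \approx -30614.0$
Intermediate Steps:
$f{\left(j,c \right)} = c j + \sqrt{2} \sqrt{c}$ ($f{\left(j,c \right)} = c j + \sqrt{2 c} = c j + \sqrt{2} \sqrt{c}$)
$-14734 - f{\left(103,154 \right)} = -14734 - \left(154 \cdot 103 + \sqrt{2} \sqrt{154}\right) = -14734 - \left(15862 + 2 \sqrt{77}\right) = -30596 - 2 \sqrt{77}$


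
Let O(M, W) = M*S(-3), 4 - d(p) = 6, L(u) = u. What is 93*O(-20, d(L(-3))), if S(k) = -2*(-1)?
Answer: -3720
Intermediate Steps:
S(k) = 2
d(p) = -2 (d(p) = 4 - 1*6 = 4 - 6 = -2)
O(M, W) = 2*M (O(M, W) = M*2 = 2*M)
93*O(-20, d(L(-3))) = 93*(2*(-20)) = 93*(-40) = -3720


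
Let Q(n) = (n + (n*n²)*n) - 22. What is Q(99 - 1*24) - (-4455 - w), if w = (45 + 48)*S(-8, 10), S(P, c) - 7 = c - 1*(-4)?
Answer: 31647086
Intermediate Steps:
S(P, c) = 11 + c (S(P, c) = 7 + (c - 1*(-4)) = 7 + (c + 4) = 7 + (4 + c) = 11 + c)
w = 1953 (w = (45 + 48)*(11 + 10) = 93*21 = 1953)
Q(n) = -22 + n + n⁴ (Q(n) = (n + n³*n) - 22 = (n + n⁴) - 22 = -22 + n + n⁴)
Q(99 - 1*24) - (-4455 - w) = (-22 + (99 - 1*24) + (99 - 1*24)⁴) - (-4455 - 1*1953) = (-22 + (99 - 24) + (99 - 24)⁴) - (-4455 - 1953) = (-22 + 75 + 75⁴) - 1*(-6408) = (-22 + 75 + 31640625) + 6408 = 31640678 + 6408 = 31647086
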